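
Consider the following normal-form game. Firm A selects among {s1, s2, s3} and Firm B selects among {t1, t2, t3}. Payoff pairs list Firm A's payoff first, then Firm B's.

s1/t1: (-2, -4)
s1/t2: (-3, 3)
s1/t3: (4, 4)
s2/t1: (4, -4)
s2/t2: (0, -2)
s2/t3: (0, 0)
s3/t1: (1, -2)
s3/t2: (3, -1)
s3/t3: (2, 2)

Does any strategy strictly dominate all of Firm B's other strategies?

t3

A strategy is strictly dominant if it gives Firm B a strictly higher payoff than every other strategy, against every choice by the opponent.
t3 strictly dominates: vs s1: 4 > each of {-4, 3}; vs s2: 0 > each of {-4, -2}; vs s3: 2 > each of {-2, -1}.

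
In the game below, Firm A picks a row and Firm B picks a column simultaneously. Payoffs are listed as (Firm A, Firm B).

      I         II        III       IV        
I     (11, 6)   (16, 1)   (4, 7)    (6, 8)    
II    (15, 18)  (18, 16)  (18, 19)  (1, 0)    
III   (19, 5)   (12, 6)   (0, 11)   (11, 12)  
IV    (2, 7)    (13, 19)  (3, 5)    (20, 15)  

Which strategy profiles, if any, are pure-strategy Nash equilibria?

Find each player's best response to every opponent strategy; NE are the intersections.
Firm A's best responses — vs I: III (payoff 19); vs II: II (payoff 18); vs III: II (payoff 18); vs IV: IV (payoff 20).
Firm B's best responses — vs I: IV (payoff 8); vs II: III (payoff 19); vs III: IV (payoff 12); vs IV: II (payoff 19).
The only mutual best response is (II, III); neither player gains by switching there.

(II, III)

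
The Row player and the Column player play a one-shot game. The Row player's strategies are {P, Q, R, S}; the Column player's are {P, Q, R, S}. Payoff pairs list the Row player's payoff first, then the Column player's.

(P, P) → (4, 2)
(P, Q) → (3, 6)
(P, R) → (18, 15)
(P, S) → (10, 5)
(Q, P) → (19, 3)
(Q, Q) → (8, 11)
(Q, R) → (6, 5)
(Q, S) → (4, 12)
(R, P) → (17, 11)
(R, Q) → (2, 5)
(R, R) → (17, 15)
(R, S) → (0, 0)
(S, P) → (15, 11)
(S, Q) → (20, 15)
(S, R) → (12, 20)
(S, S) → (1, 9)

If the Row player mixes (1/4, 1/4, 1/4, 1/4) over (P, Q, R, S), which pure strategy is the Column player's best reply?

The Column player's best reply maximizes expected payoff against the mix.
P: (1/4)·2 + (1/4)·3 + (1/4)·11 + (1/4)·11 = 27/4
Q: (1/4)·6 + (1/4)·11 + (1/4)·5 + (1/4)·15 = 37/4
R: (1/4)·15 + (1/4)·5 + (1/4)·15 + (1/4)·20 = 55/4
S: (1/4)·5 + (1/4)·12 + (1/4)·0 + (1/4)·9 = 13/2
Highest expected payoff is 55/4, from R.

R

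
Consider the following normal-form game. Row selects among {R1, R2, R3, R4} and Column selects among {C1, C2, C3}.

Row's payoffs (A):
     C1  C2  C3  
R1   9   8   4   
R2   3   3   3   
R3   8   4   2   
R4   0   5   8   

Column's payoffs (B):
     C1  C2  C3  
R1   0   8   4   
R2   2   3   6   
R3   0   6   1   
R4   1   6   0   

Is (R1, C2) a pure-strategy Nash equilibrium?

Yes

Holding Column at C2: Row gets 8 from R1, versus 3 from R2, 4 from R3, 5 from R4. No profitable deviation for Row.
Holding Row at R1: Column gets 8 from C2, versus 0 from C1, 4 from C3. No profitable deviation for Column either.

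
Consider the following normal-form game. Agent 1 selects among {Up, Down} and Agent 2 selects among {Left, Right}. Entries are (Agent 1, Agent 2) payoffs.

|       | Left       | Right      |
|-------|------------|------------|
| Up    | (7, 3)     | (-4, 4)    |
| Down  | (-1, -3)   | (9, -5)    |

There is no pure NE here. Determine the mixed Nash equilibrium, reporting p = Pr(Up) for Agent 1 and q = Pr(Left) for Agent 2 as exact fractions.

Each player's mixing probability is pinned down by making the *other* player indifferent.
Agent 2 indifferent between Left and Right: p·3 + (1−p)·(-3) = p·4 + (1−p)·(-5) ⟹ (-3) + 6p = (-5) + 9p ⟹ p = 2/3.
Agent 1 indifferent between Up and Down: q·7 + (1−q)·(-4) = q·(-1) + (1−q)·9 ⟹ (-4) + 11q = 9 + (-10)q ⟹ q = 13/21.

p = 2/3, q = 13/21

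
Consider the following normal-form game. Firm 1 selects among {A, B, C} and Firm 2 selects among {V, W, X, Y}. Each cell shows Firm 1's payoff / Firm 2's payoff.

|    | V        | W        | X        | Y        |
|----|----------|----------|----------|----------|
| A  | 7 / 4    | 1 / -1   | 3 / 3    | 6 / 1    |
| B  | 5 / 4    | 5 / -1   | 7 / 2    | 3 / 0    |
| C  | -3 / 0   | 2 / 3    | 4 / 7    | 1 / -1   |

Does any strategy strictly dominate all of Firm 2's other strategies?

A strategy is strictly dominant if it gives Firm 2 a strictly higher payoff than every other strategy, against every choice by the opponent.
V is not dominant: against C, W gives 3 > 0.
W is not dominant: against A, V gives 4 > -1.
X is not dominant: against A, V gives 4 > 3.
Y is not dominant: against A, V gives 4 > 1.
No single strategy is best against every opponent action.

No strictly dominant strategy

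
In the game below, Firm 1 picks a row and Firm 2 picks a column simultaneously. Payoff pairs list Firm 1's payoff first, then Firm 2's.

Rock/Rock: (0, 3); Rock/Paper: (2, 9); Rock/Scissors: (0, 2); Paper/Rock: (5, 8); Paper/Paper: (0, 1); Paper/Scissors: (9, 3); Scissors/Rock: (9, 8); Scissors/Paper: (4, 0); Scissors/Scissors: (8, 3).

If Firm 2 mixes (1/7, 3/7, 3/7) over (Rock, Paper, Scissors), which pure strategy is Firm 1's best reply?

Scissors

Firm 1's best reply maximizes expected payoff against the mix.
Rock: (1/7)·0 + (3/7)·2 + (3/7)·0 = 6/7
Paper: (1/7)·5 + (3/7)·0 + (3/7)·9 = 32/7
Scissors: (1/7)·9 + (3/7)·4 + (3/7)·8 = 45/7
Highest expected payoff is 45/7, from Scissors.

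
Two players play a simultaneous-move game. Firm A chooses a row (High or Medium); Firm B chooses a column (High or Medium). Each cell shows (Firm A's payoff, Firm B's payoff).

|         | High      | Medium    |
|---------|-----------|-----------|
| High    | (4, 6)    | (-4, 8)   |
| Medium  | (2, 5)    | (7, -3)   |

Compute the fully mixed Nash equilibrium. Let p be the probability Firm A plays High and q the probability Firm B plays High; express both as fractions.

p = 4/5, q = 11/13

Each player's mixing probability is pinned down by making the *other* player indifferent.
Firm B indifferent between High and Medium: p·6 + (1−p)·5 = p·8 + (1−p)·(-3) ⟹ 5 + 1p = (-3) + 11p ⟹ p = 4/5.
Firm A indifferent between High and Medium: q·4 + (1−q)·(-4) = q·2 + (1−q)·7 ⟹ (-4) + 8q = 7 + (-5)q ⟹ q = 11/13.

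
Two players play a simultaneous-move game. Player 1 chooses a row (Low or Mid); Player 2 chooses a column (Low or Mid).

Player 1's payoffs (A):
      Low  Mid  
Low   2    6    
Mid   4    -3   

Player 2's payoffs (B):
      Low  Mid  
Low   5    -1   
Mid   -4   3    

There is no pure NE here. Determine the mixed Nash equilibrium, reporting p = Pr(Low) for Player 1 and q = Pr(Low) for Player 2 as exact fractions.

p = 7/13, q = 9/11

In a mixed NE each player is indifferent between their pure strategies, so the opponent's mix sets the indifference.
Player 2 indifferent between Low and Mid: p·5 + (1−p)·(-4) = p·(-1) + (1−p)·3 ⟹ (-4) + 9p = 3 + (-4)p ⟹ p = 7/13.
Player 1 indifferent between Low and Mid: q·2 + (1−q)·6 = q·4 + (1−q)·(-3) ⟹ 6 + (-4)q = (-3) + 7q ⟹ q = 9/11.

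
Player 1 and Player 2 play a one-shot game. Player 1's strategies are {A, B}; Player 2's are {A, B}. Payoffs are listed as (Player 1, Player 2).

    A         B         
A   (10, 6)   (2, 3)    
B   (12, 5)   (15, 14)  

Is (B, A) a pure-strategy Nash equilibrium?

No

Holding Player 2 at A: Player 1 gets 12 from B, versus 10 from A. No profitable deviation for Player 1.
Holding Player 1 at B: Player 2 gets 5 from A but could get 14 by switching to B. Player 2 has a profitable deviation.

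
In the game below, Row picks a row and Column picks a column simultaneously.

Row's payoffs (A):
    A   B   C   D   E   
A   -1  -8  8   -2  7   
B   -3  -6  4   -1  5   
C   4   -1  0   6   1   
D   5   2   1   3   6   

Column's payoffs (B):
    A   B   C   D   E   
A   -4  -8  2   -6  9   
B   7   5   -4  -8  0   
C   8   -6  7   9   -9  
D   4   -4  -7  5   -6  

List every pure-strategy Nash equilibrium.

Find each player's best response to every opponent strategy; NE are the intersections.
Row's best responses — vs A: D (payoff 5); vs B: D (payoff 2); vs C: A (payoff 8); vs D: C (payoff 6); vs E: A (payoff 7).
Column's best responses — vs A: E (payoff 9); vs B: A (payoff 7); vs C: D (payoff 9); vs D: D (payoff 5).
Mutual best responses occur at (A, E) and (C, D); at each, neither player gains by switching.

(A, E) and (C, D)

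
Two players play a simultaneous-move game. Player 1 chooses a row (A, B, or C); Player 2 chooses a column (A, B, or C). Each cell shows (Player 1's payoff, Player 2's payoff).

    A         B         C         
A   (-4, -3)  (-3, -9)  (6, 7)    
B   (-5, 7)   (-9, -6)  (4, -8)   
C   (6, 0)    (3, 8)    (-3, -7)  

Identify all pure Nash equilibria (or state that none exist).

Find each player's best response to every opponent strategy; NE are the intersections.
Player 1's best responses — vs A: C (payoff 6); vs B: C (payoff 3); vs C: A (payoff 6).
Player 2's best responses — vs A: C (payoff 7); vs B: A (payoff 7); vs C: B (payoff 8).
Mutual best responses occur at (A, C) and (C, B); at each, neither player gains by switching.

(A, C) and (C, B)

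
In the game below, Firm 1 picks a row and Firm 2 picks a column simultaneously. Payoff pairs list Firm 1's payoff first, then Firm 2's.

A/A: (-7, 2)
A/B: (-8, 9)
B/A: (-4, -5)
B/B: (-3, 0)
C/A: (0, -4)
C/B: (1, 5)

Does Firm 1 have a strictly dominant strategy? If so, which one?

A strategy is strictly dominant if it gives Firm 1 a strictly higher payoff than every other strategy, against every choice by the opponent.
C strictly dominates: vs A: 0 > each of {-7, -4}; vs B: 1 > each of {-8, -3}.

C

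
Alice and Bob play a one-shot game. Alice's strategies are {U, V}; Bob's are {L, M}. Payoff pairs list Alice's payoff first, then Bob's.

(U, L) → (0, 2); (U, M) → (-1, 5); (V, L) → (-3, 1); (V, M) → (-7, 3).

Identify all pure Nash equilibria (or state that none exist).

Check mutual best responses: a cell is a NE iff neither player can gain by unilaterally deviating.
Alice's best responses — vs L: U (payoff 0); vs M: U (payoff -1).
Bob's best responses — vs U: M (payoff 5); vs V: M (payoff 3).
The only mutual best response is (U, M); neither player gains by switching there.

(U, M)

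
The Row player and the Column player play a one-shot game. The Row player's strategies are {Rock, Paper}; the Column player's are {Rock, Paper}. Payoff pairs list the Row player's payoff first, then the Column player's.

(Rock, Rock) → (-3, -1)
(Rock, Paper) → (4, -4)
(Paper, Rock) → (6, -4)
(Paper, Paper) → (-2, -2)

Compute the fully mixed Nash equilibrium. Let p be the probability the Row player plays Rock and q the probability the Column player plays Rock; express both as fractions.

In a mixed NE each player is indifferent between their pure strategies, so the opponent's mix sets the indifference.
The Column player indifferent between Rock and Paper: p·(-1) + (1−p)·(-4) = p·(-4) + (1−p)·(-2) ⟹ (-4) + 3p = (-2) + (-2)p ⟹ p = 2/5.
The Row player indifferent between Rock and Paper: q·(-3) + (1−q)·4 = q·6 + (1−q)·(-2) ⟹ 4 + (-7)q = (-2) + 8q ⟹ q = 2/5.

p = 2/5, q = 2/5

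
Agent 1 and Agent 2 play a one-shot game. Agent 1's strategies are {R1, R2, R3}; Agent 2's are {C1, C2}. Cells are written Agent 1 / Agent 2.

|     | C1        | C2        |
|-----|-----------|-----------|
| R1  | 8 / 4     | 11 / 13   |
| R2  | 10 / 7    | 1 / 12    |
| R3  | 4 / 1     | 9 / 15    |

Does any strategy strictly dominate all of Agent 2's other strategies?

C2

A strategy is strictly dominant if it gives Agent 2 a strictly higher payoff than every other strategy, against every choice by the opponent.
C2 strictly dominates: vs R1: 13 > 4; vs R2: 12 > 7; vs R3: 15 > 1.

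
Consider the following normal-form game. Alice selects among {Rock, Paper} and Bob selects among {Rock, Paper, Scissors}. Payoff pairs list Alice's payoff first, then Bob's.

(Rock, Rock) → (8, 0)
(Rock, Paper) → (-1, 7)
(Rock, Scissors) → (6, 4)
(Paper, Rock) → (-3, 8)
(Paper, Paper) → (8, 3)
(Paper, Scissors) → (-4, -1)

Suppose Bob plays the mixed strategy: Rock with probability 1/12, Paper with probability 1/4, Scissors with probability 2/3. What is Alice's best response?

Rock

Alice's best reply maximizes expected payoff against the mix.
Rock: (1/12)·8 + (1/4)·(-1) + (2/3)·6 = 53/12
Paper: (1/12)·(-3) + (1/4)·8 + (2/3)·(-4) = -11/12
Highest expected payoff is 53/12, from Rock.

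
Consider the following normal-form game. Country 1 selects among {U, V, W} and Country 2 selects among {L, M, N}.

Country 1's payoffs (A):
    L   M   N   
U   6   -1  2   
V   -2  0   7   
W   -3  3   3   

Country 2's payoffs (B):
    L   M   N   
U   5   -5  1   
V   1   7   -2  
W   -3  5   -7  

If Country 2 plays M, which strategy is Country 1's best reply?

W

With Country 2 fixed at M, Country 1's payoffs are: U → -1, V → 0, W → 3.
The maximum is 3, achieved by W.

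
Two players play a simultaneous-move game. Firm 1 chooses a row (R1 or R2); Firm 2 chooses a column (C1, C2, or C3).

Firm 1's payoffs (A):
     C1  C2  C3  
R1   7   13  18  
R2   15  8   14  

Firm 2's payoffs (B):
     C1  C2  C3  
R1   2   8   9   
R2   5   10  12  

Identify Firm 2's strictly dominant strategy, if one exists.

Check whether one of Firm 2's strategies beats all alternatives regardless of what the opponent does.
C3 strictly dominates: vs R1: 9 > each of {2, 8}; vs R2: 12 > each of {5, 10}.

C3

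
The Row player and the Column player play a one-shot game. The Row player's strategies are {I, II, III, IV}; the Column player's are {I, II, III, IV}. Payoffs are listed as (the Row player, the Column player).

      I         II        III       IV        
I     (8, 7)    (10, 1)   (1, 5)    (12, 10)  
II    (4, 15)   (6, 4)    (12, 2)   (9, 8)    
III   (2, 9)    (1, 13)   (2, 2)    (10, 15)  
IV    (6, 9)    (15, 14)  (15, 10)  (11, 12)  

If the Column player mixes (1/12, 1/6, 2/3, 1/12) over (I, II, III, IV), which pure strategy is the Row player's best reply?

Compute the Row player's expected payoff from each pure strategy against the given mix.
I: (1/12)·8 + (1/6)·10 + (2/3)·1 + (1/12)·12 = 4
II: (1/12)·4 + (1/6)·6 + (2/3)·12 + (1/12)·9 = 121/12
III: (1/12)·2 + (1/6)·1 + (2/3)·2 + (1/12)·10 = 5/2
IV: (1/12)·6 + (1/6)·15 + (2/3)·15 + (1/12)·11 = 167/12
Highest expected payoff is 167/12, from IV.

IV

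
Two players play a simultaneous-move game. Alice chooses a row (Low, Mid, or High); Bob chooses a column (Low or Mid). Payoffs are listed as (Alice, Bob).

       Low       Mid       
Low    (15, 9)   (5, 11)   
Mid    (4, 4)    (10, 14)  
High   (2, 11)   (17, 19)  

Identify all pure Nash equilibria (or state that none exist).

(High, Mid)

A profile is a Nash equilibrium when each player is best-responding to the other.
Alice's best responses — vs Low: Low (payoff 15); vs Mid: High (payoff 17).
Bob's best responses — vs Low: Mid (payoff 11); vs Mid: Mid (payoff 14); vs High: Mid (payoff 19).
The only mutual best response is (High, Mid); neither player gains by switching there.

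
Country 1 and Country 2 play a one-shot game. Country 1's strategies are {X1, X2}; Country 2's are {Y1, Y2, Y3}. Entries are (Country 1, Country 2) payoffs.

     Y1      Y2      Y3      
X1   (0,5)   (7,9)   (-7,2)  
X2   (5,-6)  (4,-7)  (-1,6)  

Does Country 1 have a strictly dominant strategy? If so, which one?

None

A strategy is strictly dominant if it gives Country 1 a strictly higher payoff than every other strategy, against every choice by the opponent.
X1 is not dominant: against Y1, X2 gives 5 > 0.
X2 is not dominant: against Y2, X1 gives 7 > 4.
No single strategy is best against every opponent action.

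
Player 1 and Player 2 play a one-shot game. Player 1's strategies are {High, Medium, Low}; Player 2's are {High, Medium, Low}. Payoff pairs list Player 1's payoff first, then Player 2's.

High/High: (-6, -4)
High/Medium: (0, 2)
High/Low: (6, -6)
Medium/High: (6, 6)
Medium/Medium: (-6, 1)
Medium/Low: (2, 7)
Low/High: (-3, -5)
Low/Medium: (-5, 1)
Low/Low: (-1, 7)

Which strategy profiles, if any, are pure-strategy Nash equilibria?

(High, Medium)

Check mutual best responses: a cell is a NE iff neither player can gain by unilaterally deviating.
Player 1's best responses — vs High: Medium (payoff 6); vs Medium: High (payoff 0); vs Low: High (payoff 6).
Player 2's best responses — vs High: Medium (payoff 2); vs Medium: Low (payoff 7); vs Low: Low (payoff 7).
The only mutual best response is (High, Medium); neither player gains by switching there.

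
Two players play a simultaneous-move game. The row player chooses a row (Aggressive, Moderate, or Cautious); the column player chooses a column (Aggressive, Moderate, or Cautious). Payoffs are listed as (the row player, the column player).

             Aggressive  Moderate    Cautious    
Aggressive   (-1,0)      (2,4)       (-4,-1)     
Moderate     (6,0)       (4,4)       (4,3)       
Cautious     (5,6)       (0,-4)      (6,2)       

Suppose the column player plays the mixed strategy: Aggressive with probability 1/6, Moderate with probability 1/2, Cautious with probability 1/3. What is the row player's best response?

The row player's best reply maximizes expected payoff against the mix.
Aggressive: (1/6)·(-1) + (1/2)·2 + (1/3)·(-4) = -1/2
Moderate: (1/6)·6 + (1/2)·4 + (1/3)·4 = 13/3
Cautious: (1/6)·5 + (1/2)·0 + (1/3)·6 = 17/6
Highest expected payoff is 13/3, from Moderate.

Moderate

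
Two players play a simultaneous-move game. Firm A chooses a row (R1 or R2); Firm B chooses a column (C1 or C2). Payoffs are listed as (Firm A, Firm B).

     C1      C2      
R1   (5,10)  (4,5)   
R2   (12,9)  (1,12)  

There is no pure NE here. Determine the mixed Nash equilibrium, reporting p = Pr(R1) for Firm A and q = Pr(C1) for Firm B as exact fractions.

In a mixed NE each player is indifferent between their pure strategies, so the opponent's mix sets the indifference.
Firm B indifferent between C1 and C2: p·10 + (1−p)·9 = p·5 + (1−p)·12 ⟹ 9 + 1p = 12 + (-7)p ⟹ p = 3/8.
Firm A indifferent between R1 and R2: q·5 + (1−q)·4 = q·12 + (1−q)·1 ⟹ 4 + 1q = 1 + 11q ⟹ q = 3/10.

p = 3/8, q = 3/10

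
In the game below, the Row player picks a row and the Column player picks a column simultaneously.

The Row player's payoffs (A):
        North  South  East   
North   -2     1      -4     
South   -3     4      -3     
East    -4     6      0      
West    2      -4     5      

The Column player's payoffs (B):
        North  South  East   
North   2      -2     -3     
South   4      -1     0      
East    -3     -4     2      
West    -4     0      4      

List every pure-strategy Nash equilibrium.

(West, East)

Find each player's best response to every opponent strategy; NE are the intersections.
The Row player's best responses — vs North: West (payoff 2); vs South: East (payoff 6); vs East: West (payoff 5).
The Column player's best responses — vs North: North (payoff 2); vs South: North (payoff 4); vs East: East (payoff 2); vs West: East (payoff 4).
The only mutual best response is (West, East); neither player gains by switching there.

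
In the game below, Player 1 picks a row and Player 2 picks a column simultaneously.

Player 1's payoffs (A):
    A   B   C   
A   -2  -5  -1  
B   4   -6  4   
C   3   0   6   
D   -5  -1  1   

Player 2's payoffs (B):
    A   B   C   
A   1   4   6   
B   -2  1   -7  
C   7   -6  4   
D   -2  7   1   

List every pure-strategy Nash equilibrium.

Find each player's best response to every opponent strategy; NE are the intersections.
Player 1's best responses — vs A: B (payoff 4); vs B: C (payoff 0); vs C: C (payoff 6).
Player 2's best responses — vs A: C (payoff 6); vs B: B (payoff 1); vs C: A (payoff 7); vs D: B (payoff 7).
No cell has both players best-responding. For instance, Player 1's best reply to B is C, but against C Player 2 prefers A over B.

No pure-strategy Nash equilibrium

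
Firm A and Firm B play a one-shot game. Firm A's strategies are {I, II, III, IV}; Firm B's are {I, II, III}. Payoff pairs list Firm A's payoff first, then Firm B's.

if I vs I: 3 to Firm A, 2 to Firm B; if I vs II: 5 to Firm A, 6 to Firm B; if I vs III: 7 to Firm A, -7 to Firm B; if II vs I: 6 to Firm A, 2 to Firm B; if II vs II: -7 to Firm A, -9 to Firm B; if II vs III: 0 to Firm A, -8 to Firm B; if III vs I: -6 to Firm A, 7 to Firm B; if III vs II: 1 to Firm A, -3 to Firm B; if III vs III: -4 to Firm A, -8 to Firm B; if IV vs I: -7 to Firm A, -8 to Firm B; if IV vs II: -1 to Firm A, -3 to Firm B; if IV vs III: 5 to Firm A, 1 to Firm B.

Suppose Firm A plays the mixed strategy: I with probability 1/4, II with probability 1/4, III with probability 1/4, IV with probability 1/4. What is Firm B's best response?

Firm B's best reply maximizes expected payoff against the mix.
I: (1/4)·2 + (1/4)·2 + (1/4)·7 + (1/4)·(-8) = 3/4
II: (1/4)·6 + (1/4)·(-9) + (1/4)·(-3) + (1/4)·(-3) = -9/4
III: (1/4)·(-7) + (1/4)·(-8) + (1/4)·(-8) + (1/4)·1 = -11/2
Highest expected payoff is 3/4, from I.

I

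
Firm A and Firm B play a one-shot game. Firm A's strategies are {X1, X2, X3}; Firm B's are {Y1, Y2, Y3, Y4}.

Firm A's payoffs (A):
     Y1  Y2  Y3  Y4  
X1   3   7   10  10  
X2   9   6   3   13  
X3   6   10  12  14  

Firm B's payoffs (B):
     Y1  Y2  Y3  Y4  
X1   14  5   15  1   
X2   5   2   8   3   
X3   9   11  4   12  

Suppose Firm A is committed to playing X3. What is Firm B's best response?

Y4

With Firm A fixed at X3, Firm B's payoffs are: Y1 → 9, Y2 → 11, Y3 → 4, Y4 → 12.
The maximum is 12, achieved by Y4.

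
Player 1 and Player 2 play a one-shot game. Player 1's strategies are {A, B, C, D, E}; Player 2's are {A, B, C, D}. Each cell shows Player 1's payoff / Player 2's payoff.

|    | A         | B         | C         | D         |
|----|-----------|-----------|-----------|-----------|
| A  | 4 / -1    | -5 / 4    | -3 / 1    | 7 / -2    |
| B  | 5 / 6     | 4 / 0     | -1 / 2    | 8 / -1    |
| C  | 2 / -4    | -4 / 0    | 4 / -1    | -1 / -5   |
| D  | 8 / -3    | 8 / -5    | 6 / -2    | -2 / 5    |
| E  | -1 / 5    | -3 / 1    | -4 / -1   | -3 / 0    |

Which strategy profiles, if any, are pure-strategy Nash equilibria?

None

Find each player's best response to every opponent strategy; NE are the intersections.
Player 1's best responses — vs A: D (payoff 8); vs B: D (payoff 8); vs C: D (payoff 6); vs D: B (payoff 8).
Player 2's best responses — vs A: B (payoff 4); vs B: A (payoff 6); vs C: B (payoff 0); vs D: D (payoff 5); vs E: A (payoff 5).
No cell has both players best-responding. For instance, Player 1's best reply to B is D, but against D Player 2 prefers D over B.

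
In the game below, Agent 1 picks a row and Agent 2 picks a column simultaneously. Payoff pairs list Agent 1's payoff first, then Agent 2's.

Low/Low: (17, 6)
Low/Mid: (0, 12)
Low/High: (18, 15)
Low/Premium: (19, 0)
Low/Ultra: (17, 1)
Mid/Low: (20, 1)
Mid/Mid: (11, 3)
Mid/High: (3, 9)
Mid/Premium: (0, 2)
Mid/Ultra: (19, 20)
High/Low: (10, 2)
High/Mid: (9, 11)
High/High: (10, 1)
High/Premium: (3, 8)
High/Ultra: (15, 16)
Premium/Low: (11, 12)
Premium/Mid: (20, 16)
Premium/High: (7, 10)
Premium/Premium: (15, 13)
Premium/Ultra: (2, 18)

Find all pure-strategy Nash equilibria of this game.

Check mutual best responses: a cell is a NE iff neither player can gain by unilaterally deviating.
Agent 1's best responses — vs Low: Mid (payoff 20); vs Mid: Premium (payoff 20); vs High: Low (payoff 18); vs Premium: Low (payoff 19); vs Ultra: Mid (payoff 19).
Agent 2's best responses — vs Low: High (payoff 15); vs Mid: Ultra (payoff 20); vs High: Ultra (payoff 16); vs Premium: Ultra (payoff 18).
Mutual best responses occur at (Low, High) and (Mid, Ultra); at each, neither player gains by switching.

(Low, High) and (Mid, Ultra)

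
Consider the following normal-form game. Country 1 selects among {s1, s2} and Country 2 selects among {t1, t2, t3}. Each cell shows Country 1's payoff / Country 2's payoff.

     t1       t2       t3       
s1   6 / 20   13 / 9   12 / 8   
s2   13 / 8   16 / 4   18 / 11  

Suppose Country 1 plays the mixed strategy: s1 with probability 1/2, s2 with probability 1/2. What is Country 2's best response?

Compute Country 2's expected payoff from each pure strategy against the given mix.
t1: (1/2)·20 + (1/2)·8 = 14
t2: (1/2)·9 + (1/2)·4 = 13/2
t3: (1/2)·8 + (1/2)·11 = 19/2
Highest expected payoff is 14, from t1.

t1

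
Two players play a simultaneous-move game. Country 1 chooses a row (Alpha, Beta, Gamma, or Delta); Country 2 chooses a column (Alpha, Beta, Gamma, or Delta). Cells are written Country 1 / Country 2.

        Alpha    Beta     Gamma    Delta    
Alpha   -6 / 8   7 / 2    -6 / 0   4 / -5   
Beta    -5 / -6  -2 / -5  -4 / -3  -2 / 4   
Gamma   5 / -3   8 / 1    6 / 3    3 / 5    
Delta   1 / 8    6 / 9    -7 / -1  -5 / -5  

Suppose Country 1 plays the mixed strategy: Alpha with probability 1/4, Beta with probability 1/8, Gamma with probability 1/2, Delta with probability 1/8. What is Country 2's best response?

Compute Country 2's expected payoff from each pure strategy against the given mix.
Alpha: (1/4)·8 + (1/8)·(-6) + (1/2)·(-3) + (1/8)·8 = 3/4
Beta: (1/4)·2 + (1/8)·(-5) + (1/2)·1 + (1/8)·9 = 3/2
Gamma: (1/4)·0 + (1/8)·(-3) + (1/2)·3 + (1/8)·(-1) = 1
Delta: (1/4)·(-5) + (1/8)·4 + (1/2)·5 + (1/8)·(-5) = 9/8
Highest expected payoff is 3/2, from Beta.

Beta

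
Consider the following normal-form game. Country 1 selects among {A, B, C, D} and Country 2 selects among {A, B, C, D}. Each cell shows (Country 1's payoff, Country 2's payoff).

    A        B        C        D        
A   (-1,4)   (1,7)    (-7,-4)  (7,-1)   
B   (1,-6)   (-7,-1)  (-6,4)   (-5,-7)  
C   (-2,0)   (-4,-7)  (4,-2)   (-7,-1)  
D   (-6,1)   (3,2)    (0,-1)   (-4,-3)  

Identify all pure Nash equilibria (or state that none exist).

(D, B)

A profile is a Nash equilibrium when each player is best-responding to the other.
Country 1's best responses — vs A: B (payoff 1); vs B: D (payoff 3); vs C: C (payoff 4); vs D: A (payoff 7).
Country 2's best responses — vs A: B (payoff 7); vs B: C (payoff 4); vs C: A (payoff 0); vs D: B (payoff 2).
The only mutual best response is (D, B); neither player gains by switching there.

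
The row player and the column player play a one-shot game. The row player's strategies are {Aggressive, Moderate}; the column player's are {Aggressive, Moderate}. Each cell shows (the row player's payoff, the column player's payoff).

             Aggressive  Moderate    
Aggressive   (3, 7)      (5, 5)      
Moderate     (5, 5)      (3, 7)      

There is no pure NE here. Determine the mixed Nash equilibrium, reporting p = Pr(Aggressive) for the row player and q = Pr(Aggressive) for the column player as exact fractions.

In a mixed NE each player is indifferent between their pure strategies, so the opponent's mix sets the indifference.
The column player indifferent between Aggressive and Moderate: p·7 + (1−p)·5 = p·5 + (1−p)·7 ⟹ 5 + 2p = 7 + (-2)p ⟹ p = 1/2.
The row player indifferent between Aggressive and Moderate: q·3 + (1−q)·5 = q·5 + (1−q)·3 ⟹ 5 + (-2)q = 3 + 2q ⟹ q = 1/2.

p = 1/2, q = 1/2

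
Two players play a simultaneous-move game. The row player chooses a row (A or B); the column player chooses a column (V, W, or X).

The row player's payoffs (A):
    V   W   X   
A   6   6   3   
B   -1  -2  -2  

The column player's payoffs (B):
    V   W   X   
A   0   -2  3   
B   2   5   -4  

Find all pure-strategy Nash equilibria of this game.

(A, X)

A profile is a Nash equilibrium when each player is best-responding to the other.
The row player's best responses — vs V: A (payoff 6); vs W: A (payoff 6); vs X: A (payoff 3).
The column player's best responses — vs A: X (payoff 3); vs B: W (payoff 5).
The only mutual best response is (A, X); neither player gains by switching there.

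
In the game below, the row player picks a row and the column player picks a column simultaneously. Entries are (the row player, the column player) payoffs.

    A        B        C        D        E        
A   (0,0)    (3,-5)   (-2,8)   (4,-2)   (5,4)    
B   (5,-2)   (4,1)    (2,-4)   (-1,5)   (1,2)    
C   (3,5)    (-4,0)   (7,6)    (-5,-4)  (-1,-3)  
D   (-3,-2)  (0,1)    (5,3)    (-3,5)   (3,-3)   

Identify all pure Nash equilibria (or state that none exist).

(C, C)

A profile is a Nash equilibrium when each player is best-responding to the other.
The row player's best responses — vs A: B (payoff 5); vs B: B (payoff 4); vs C: C (payoff 7); vs D: A (payoff 4); vs E: A (payoff 5).
The column player's best responses — vs A: C (payoff 8); vs B: D (payoff 5); vs C: C (payoff 6); vs D: D (payoff 5).
The only mutual best response is (C, C); neither player gains by switching there.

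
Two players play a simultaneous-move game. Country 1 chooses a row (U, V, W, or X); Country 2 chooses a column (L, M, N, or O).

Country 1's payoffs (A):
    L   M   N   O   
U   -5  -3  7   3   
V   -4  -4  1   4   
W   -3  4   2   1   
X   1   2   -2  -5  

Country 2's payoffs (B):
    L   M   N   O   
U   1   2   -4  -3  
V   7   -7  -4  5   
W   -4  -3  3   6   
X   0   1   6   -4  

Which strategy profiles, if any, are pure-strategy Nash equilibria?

Find each player's best response to every opponent strategy; NE are the intersections.
Country 1's best responses — vs L: X (payoff 1); vs M: W (payoff 4); vs N: U (payoff 7); vs O: V (payoff 4).
Country 2's best responses — vs U: M (payoff 2); vs V: L (payoff 7); vs W: O (payoff 6); vs X: N (payoff 6).
No cell has both players best-responding. For instance, Country 1's best reply to O is V, but against V Country 2 prefers L over O.

No pure-strategy Nash equilibrium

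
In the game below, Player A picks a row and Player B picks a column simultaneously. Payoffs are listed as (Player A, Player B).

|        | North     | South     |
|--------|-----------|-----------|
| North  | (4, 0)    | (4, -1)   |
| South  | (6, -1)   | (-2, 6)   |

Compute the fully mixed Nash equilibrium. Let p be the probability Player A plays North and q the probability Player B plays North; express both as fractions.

p = 7/8, q = 3/4

In a mixed NE each player is indifferent between their pure strategies, so the opponent's mix sets the indifference.
Player B indifferent between North and South: p·0 + (1−p)·(-1) = p·(-1) + (1−p)·6 ⟹ (-1) + 1p = 6 + (-7)p ⟹ p = 7/8.
Player A indifferent between North and South: q·4 + (1−q)·4 = q·6 + (1−q)·(-2) ⟹ 4 + 0q = (-2) + 8q ⟹ q = 3/4.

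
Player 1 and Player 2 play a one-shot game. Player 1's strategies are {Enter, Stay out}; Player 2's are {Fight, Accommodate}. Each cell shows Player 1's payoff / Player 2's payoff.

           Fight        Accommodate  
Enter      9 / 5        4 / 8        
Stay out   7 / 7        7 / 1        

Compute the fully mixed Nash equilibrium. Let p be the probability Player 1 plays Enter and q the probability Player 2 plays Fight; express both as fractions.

p = 2/3, q = 3/5

Each player's mixing probability is pinned down by making the *other* player indifferent.
Player 2 indifferent between Fight and Accommodate: p·5 + (1−p)·7 = p·8 + (1−p)·1 ⟹ 7 + (-2)p = 1 + 7p ⟹ p = 2/3.
Player 1 indifferent between Enter and Stay out: q·9 + (1−q)·4 = q·7 + (1−q)·7 ⟹ 4 + 5q = 7 + 0q ⟹ q = 3/5.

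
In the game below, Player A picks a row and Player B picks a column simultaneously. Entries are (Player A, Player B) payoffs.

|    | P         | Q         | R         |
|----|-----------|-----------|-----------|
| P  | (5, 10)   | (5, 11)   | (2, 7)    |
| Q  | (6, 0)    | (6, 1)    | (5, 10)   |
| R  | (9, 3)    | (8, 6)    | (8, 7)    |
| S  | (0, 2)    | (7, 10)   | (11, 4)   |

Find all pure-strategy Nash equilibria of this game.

There is no pure-strategy Nash equilibrium

Check mutual best responses: a cell is a NE iff neither player can gain by unilaterally deviating.
Player A's best responses — vs P: R (payoff 9); vs Q: R (payoff 8); vs R: S (payoff 11).
Player B's best responses — vs P: Q (payoff 11); vs Q: R (payoff 10); vs R: R (payoff 7); vs S: Q (payoff 10).
No cell has both players best-responding. For instance, Player A's best reply to Q is R, but against R Player B prefers R over Q.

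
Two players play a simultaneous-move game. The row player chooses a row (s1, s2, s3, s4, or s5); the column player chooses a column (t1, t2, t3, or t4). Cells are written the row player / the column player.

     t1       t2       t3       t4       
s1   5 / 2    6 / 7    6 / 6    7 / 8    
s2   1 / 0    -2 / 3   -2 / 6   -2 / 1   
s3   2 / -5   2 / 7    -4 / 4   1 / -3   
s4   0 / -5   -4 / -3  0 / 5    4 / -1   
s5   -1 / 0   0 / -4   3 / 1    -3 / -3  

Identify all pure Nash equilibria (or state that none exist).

Find each player's best response to every opponent strategy; NE are the intersections.
The row player's best responses — vs t1: s1 (payoff 5); vs t2: s1 (payoff 6); vs t3: s1 (payoff 6); vs t4: s1 (payoff 7).
The column player's best responses — vs s1: t4 (payoff 8); vs s2: t3 (payoff 6); vs s3: t2 (payoff 7); vs s4: t3 (payoff 5); vs s5: t3 (payoff 1).
The only mutual best response is (s1, t4); neither player gains by switching there.

(s1, t4)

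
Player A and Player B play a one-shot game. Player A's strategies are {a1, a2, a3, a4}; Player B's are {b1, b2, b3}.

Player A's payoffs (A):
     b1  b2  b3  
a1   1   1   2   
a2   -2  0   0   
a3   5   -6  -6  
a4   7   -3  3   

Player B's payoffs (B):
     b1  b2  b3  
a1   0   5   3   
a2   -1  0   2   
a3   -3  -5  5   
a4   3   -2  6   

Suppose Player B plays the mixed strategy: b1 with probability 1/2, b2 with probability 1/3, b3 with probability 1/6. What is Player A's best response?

Player A's best reply maximizes expected payoff against the mix.
a1: (1/2)·1 + (1/3)·1 + (1/6)·2 = 7/6
a2: (1/2)·(-2) + (1/3)·0 + (1/6)·0 = -1
a3: (1/2)·5 + (1/3)·(-6) + (1/6)·(-6) = -1/2
a4: (1/2)·7 + (1/3)·(-3) + (1/6)·3 = 3
Highest expected payoff is 3, from a4.

a4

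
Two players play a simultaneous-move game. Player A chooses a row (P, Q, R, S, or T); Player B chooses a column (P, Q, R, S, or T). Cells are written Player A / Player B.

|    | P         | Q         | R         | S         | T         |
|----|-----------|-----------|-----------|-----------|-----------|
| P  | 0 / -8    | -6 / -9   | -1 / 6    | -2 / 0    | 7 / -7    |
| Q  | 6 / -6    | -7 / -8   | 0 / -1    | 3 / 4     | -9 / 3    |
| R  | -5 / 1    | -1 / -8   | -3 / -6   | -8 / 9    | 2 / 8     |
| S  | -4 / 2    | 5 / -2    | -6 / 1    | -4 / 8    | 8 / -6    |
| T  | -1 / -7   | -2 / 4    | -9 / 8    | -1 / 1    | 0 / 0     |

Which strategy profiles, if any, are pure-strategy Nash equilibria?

(Q, S)

Check mutual best responses: a cell is a NE iff neither player can gain by unilaterally deviating.
Player A's best responses — vs P: Q (payoff 6); vs Q: S (payoff 5); vs R: Q (payoff 0); vs S: Q (payoff 3); vs T: S (payoff 8).
Player B's best responses — vs P: R (payoff 6); vs Q: S (payoff 4); vs R: S (payoff 9); vs S: S (payoff 8); vs T: R (payoff 8).
The only mutual best response is (Q, S); neither player gains by switching there.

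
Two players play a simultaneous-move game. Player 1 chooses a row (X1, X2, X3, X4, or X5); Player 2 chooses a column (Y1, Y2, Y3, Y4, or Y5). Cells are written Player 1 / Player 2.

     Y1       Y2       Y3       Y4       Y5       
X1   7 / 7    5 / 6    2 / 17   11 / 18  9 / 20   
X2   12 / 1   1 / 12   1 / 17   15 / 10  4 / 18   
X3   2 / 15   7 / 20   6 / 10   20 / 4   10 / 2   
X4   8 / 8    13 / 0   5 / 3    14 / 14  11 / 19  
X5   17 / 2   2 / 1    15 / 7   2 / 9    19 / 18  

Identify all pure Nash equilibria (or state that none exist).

Find each player's best response to every opponent strategy; NE are the intersections.
Player 1's best responses — vs Y1: X5 (payoff 17); vs Y2: X4 (payoff 13); vs Y3: X5 (payoff 15); vs Y4: X3 (payoff 20); vs Y5: X5 (payoff 19).
Player 2's best responses — vs X1: Y5 (payoff 20); vs X2: Y5 (payoff 18); vs X3: Y2 (payoff 20); vs X4: Y5 (payoff 19); vs X5: Y5 (payoff 18).
The only mutual best response is (X5, Y5); neither player gains by switching there.

(X5, Y5)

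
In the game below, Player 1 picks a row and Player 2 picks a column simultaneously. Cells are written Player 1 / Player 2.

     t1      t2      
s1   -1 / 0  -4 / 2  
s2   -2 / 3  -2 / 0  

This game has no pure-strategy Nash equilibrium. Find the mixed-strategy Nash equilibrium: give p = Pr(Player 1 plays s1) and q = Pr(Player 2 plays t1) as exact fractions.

In a mixed NE each player is indifferent between their pure strategies, so the opponent's mix sets the indifference.
Player 2 indifferent between t1 and t2: p·0 + (1−p)·3 = p·2 + (1−p)·0 ⟹ 3 + (-3)p = 0 + 2p ⟹ p = 3/5.
Player 1 indifferent between s1 and s2: q·(-1) + (1−q)·(-4) = q·(-2) + (1−q)·(-2) ⟹ (-4) + 3q = (-2) + 0q ⟹ q = 2/3.

p = 3/5, q = 2/3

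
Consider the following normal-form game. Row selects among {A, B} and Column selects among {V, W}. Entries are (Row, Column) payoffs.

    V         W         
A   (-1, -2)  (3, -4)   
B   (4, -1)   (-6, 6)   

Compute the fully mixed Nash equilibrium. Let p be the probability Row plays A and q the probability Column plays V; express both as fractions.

In a mixed NE each player is indifferent between their pure strategies, so the opponent's mix sets the indifference.
Column indifferent between V and W: p·(-2) + (1−p)·(-1) = p·(-4) + (1−p)·6 ⟹ (-1) + (-1)p = 6 + (-10)p ⟹ p = 7/9.
Row indifferent between A and B: q·(-1) + (1−q)·3 = q·4 + (1−q)·(-6) ⟹ 3 + (-4)q = (-6) + 10q ⟹ q = 9/14.

p = 7/9, q = 9/14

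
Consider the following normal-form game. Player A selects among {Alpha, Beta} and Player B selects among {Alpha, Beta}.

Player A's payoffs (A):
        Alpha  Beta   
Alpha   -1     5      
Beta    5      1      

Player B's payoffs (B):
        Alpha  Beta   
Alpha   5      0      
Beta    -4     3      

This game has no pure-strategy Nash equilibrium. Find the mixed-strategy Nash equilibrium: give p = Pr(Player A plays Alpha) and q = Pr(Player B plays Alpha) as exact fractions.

p = 7/12, q = 2/5

In a mixed NE each player is indifferent between their pure strategies, so the opponent's mix sets the indifference.
Player B indifferent between Alpha and Beta: p·5 + (1−p)·(-4) = p·0 + (1−p)·3 ⟹ (-4) + 9p = 3 + (-3)p ⟹ p = 7/12.
Player A indifferent between Alpha and Beta: q·(-1) + (1−q)·5 = q·5 + (1−q)·1 ⟹ 5 + (-6)q = 1 + 4q ⟹ q = 2/5.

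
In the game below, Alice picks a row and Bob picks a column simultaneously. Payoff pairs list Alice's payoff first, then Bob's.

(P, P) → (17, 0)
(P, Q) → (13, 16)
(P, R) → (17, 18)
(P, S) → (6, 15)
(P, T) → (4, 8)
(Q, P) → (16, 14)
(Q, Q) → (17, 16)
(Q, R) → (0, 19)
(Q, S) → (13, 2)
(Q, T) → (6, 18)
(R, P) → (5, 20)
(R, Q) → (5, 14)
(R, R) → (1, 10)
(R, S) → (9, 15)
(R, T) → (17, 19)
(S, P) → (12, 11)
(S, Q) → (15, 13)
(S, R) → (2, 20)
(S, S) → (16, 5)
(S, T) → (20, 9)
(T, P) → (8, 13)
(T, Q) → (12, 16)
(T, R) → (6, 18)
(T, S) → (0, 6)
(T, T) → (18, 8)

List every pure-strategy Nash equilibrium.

(P, R)

A profile is a Nash equilibrium when each player is best-responding to the other.
Alice's best responses — vs P: P (payoff 17); vs Q: Q (payoff 17); vs R: P (payoff 17); vs S: S (payoff 16); vs T: S (payoff 20).
Bob's best responses — vs P: R (payoff 18); vs Q: R (payoff 19); vs R: P (payoff 20); vs S: R (payoff 20); vs T: R (payoff 18).
The only mutual best response is (P, R); neither player gains by switching there.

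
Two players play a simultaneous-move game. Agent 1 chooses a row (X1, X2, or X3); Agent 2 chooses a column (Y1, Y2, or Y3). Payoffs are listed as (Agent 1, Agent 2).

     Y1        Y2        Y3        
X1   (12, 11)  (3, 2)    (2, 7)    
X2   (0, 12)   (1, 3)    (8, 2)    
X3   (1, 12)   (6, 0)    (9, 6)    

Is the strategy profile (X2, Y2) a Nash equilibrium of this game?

Holding Agent 2 at Y2: Agent 1 gets 1 from X2 but could get 6 by switching to X3. Agent 1 has a profitable deviation.

No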